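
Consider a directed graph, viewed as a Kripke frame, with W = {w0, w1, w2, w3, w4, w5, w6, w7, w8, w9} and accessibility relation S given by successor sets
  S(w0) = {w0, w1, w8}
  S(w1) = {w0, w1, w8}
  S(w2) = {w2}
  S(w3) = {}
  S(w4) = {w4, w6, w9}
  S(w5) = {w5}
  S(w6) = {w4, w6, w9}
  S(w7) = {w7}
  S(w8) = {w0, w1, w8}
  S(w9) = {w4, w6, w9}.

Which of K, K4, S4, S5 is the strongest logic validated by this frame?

K4

Transitive (axiom 4): yes — every two-step S-path is closed by a direct edge.
Reflexive (axiom T): no — w3 is not related to itself.
Euclidean (axiom 5): yes — any two successors of a common world are S-related.
So F validates K, K4; S4 would additionally require S to be reflexive. The strongest is K4.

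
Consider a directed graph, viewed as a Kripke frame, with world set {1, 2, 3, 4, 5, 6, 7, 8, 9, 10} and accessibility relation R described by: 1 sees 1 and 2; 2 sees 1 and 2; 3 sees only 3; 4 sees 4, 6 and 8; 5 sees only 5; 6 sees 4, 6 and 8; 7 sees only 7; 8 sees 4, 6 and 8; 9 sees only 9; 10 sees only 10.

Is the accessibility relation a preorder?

Reflexive: yes — every world is R-related to itself.
Transitive: yes — every two-step R-path is closed by a direct edge.
So R is a preorder.

Yes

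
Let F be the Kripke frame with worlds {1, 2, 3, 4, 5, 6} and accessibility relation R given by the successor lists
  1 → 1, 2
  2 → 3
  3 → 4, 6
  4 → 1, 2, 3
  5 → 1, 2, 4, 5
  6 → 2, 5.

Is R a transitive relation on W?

Transitive: no — 1 R 2 and 2 R 3, but not 1 R 3.

No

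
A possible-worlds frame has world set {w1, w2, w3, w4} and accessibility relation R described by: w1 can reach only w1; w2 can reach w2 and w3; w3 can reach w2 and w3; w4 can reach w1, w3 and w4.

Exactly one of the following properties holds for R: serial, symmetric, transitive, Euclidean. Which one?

serial

Serial: yes — every world has a successor (e.g. w1 R w1).
Symmetric: no — w4 R w1 but not w1 R w4.
Transitive: no — w4 R w3 and w3 R w2, but not w4 R w2.
Euclidean: no — w4 R w1 and w4 R w3, but not w1 R w3.
Only serial holds.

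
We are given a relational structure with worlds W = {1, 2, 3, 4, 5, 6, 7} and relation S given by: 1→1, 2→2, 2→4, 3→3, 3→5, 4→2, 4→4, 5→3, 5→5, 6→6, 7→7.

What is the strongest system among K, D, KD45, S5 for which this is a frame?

S5

Serial (axiom D): yes — every world has a successor (e.g. 1 S 1).
Euclidean (axiom 5): yes — any two successors of a common world are S-related.
Transitive (axiom 4): yes — every two-step S-path is closed by a direct edge.
Reflexive (axiom T): yes — every world is S-related to itself.
So F validates K, D, KD45, S5. The strongest is S5.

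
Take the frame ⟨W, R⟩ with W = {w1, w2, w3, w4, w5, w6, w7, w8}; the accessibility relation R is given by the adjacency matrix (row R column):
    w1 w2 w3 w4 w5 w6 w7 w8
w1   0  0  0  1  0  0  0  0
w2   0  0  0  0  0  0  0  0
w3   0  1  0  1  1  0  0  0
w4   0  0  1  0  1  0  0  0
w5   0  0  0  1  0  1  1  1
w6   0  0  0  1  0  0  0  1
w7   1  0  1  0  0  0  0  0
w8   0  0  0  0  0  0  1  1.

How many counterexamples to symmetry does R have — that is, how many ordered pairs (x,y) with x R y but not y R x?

11

Enumerating: (w1,w4), (w3,w2), (w3,w5), (w5,w6), (w5,w7), (w5,w8), (w6,w4), (w6,w8), (w7,w1), (w7,w3), (w8,w7).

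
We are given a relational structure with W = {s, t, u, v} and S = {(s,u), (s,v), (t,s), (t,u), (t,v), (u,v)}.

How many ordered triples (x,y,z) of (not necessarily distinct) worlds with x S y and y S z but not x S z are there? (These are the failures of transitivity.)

0

S is transitive; there are no such tuples.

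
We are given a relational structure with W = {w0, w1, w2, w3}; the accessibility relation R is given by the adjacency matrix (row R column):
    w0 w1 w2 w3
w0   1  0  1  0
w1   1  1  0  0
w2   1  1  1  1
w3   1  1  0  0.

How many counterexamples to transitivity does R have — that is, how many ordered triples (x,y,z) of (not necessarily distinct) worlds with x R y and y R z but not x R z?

Enumerating: (w0,w2,w1), (w0,w2,w3), (w1,w0,w2), (w3,w0,w2).

4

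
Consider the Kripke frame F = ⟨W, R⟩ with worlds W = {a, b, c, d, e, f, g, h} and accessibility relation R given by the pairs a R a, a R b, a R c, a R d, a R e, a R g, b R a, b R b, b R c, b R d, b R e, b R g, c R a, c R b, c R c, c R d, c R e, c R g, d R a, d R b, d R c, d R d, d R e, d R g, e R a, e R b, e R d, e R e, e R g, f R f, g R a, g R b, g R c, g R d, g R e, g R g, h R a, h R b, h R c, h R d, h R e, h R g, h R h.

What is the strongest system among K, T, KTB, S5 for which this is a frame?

Reflexive (axiom T): yes — every world is R-related to itself.
Symmetric (axiom B): no — c R e but not e R c.
Euclidean (axiom 5): no — a R e and a R c, but not e R c.
So F validates K, T; KTB would additionally require R to be symmetric. The strongest is T.

T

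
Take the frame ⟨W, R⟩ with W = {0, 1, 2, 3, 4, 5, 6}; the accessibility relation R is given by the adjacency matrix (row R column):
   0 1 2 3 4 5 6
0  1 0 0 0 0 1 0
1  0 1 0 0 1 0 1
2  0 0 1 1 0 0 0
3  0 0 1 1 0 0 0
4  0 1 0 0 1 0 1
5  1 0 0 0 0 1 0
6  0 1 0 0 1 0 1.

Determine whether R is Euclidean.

Yes

Euclidean: yes — any two successors of a common world are R-related.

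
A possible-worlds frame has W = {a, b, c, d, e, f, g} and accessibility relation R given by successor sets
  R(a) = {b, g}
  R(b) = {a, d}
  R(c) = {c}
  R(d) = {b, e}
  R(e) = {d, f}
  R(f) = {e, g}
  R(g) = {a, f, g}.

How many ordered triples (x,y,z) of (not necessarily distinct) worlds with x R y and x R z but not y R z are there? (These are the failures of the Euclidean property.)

Enumerating: (a,b,b), (a,b,g), (a,g,b), (b,a,a), (b,a,d), (b,d,a), (b,d,d), (d,b,b), (d,b,e), (d,e,b), (d,e,e), (e,d,d), … and 10 more.
Total: 22.

22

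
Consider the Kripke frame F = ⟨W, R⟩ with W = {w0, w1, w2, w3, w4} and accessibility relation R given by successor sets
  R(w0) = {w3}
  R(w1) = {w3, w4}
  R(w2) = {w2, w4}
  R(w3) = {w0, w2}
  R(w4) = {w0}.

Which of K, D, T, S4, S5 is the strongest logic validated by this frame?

D

Serial (axiom D): yes — every world has a successor (e.g. w0 R w3).
Reflexive (axiom T): no — w0 is not related to itself.
Transitive (axiom 4): no — w0 R w3 and w3 R w2, but not w0 R w2.
Euclidean (axiom 5): no — w1 R w3 and w1 R w4, but not w3 R w4.
So F validates K, D; T would additionally require R to be reflexive. The strongest is D.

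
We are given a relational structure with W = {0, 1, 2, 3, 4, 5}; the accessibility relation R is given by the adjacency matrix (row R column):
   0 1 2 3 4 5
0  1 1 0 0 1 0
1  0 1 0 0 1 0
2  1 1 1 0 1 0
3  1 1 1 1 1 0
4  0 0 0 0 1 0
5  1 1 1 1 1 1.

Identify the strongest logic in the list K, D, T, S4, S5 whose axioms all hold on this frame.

S4

Serial (axiom D): yes — every world has a successor (e.g. 0 R 0).
Reflexive (axiom T): yes — every world is R-related to itself.
Transitive (axiom 4): yes — every two-step R-path is closed by a direct edge.
Euclidean (axiom 5): no — 0 R 4 and 0 R 1, but not 4 R 1.
So F validates K, D, T, S4; S5 would additionally require R to be Euclidean. The strongest is S4.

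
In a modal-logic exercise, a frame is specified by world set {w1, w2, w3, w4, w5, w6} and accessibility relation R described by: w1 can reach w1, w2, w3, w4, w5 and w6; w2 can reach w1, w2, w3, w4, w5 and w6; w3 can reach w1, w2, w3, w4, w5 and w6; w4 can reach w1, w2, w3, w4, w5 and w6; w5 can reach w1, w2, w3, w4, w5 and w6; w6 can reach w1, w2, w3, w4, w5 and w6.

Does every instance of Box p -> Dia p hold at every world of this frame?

Yes

The schema D characterises exactly the serial frames.
Serial: yes — every world has a successor (e.g. w1 R w1).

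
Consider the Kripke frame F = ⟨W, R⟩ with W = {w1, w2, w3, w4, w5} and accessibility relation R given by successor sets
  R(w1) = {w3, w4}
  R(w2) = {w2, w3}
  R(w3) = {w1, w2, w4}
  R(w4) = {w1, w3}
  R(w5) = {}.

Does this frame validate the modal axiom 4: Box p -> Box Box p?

No

By correspondence theory, 4 is valid on a frame iff R is transitive.
Transitive: no — w1 R w3 and w3 R w2, but not w1 R w2.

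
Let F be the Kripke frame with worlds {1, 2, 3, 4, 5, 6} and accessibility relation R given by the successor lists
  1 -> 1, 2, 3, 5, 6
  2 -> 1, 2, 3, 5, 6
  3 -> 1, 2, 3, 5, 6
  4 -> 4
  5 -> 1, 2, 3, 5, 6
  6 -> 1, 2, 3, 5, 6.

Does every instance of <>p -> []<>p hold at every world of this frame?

The schema 5 characterises exactly the Euclidean frames.
Euclidean: yes — any two successors of a common world are R-related.

Yes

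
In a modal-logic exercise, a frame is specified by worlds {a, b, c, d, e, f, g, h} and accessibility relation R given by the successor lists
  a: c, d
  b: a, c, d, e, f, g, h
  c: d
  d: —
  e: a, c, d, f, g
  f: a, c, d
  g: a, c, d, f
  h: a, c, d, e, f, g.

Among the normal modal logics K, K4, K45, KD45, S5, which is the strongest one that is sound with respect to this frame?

Transitive (axiom 4): yes — every two-step R-path is closed by a direct edge.
Euclidean (axiom 5): no — a R d and a R c, but not d R c.
Serial (axiom D): no — d has no R-successor.
Reflexive (axiom T): no — a is not related to itself.
So F validates K, K4; K45 would additionally require R to be Euclidean. The strongest is K4.

K4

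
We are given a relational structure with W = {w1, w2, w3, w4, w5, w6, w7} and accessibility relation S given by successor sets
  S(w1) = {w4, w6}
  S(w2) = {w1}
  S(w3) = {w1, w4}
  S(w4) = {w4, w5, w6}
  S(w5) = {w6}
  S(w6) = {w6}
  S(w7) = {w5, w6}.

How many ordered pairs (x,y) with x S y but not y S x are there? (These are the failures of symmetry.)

10

Enumerating: (w1,w4), (w1,w6), (w2,w1), (w3,w1), (w3,w4), (w4,w5), (w4,w6), (w5,w6), (w7,w5), (w7,w6).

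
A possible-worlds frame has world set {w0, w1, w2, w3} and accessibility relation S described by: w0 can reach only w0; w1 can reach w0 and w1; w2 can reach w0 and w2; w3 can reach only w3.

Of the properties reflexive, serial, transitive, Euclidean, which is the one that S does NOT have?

Euclidean

Reflexive: yes — every world is S-related to itself.
Serial: yes — every world has a successor (e.g. w0 S w0).
Transitive: yes — every two-step S-path is closed by a direct edge.
Euclidean: no — w1 S w0 and w1 S w1, but not w0 S w1.
Only Euclidean fails.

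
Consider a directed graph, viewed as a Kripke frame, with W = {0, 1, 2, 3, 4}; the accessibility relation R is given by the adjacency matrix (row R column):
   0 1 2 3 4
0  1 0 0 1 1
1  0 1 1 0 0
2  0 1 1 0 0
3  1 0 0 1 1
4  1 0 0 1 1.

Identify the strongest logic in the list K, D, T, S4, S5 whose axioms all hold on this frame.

Serial (axiom D): yes — every world has a successor (e.g. 0 R 0).
Reflexive (axiom T): yes — every world is R-related to itself.
Transitive (axiom 4): yes — every two-step R-path is closed by a direct edge.
Euclidean (axiom 5): yes — any two successors of a common world are R-related.
So F validates K, D, T, S4, S5. The strongest is S5.

S5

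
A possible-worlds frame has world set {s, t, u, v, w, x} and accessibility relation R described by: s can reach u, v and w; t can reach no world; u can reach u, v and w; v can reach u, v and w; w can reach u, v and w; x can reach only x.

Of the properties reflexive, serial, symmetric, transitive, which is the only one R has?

transitive

Reflexive: no — s is not related to itself.
Serial: no — t has no R-successor.
Symmetric: no — s R u but not u R s.
Transitive: yes — every two-step R-path is closed by a direct edge.
Only transitive holds.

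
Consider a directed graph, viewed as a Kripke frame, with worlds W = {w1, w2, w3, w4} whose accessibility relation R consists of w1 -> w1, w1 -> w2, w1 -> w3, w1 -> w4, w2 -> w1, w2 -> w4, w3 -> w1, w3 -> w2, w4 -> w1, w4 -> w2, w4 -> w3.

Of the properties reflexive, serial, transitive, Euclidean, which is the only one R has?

Reflexive: no — w2 is not related to itself.
Serial: yes — every world has a successor (e.g. w1 R w1).
Transitive: no — w2 R w1 and w1 R w3, but not w2 R w3.
Euclidean: no — w1 R w2 and w1 R w3, but not w2 R w3.
Only serial holds.

serial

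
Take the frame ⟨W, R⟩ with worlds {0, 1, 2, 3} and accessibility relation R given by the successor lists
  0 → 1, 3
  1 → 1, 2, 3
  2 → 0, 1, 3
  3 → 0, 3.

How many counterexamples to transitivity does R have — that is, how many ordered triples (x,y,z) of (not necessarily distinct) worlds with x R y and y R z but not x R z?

6

Enumerating: (0,1,2), (0,3,0), (1,2,0), (1,3,0), (2,1,2), (3,0,1).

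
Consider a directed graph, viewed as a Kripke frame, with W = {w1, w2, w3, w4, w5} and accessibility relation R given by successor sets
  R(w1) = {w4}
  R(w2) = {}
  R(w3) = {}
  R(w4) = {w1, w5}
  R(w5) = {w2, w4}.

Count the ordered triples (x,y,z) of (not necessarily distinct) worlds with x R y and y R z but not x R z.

7

Enumerating: (w1,w4,w1), (w1,w4,w5), (w4,w1,w4), (w4,w5,w2), (w4,w5,w4), (w5,w4,w1), (w5,w4,w5).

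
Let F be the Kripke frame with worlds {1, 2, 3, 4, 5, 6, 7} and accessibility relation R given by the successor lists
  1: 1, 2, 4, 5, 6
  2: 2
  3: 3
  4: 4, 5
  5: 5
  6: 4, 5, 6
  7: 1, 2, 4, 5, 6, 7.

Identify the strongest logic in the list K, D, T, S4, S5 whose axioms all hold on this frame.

Serial (axiom D): yes — every world has a successor (e.g. 1 R 1).
Reflexive (axiom T): yes — every world is R-related to itself.
Transitive (axiom 4): yes — every two-step R-path is closed by a direct edge.
Euclidean (axiom 5): no — 1 R 2 and 1 R 4, but not 2 R 4.
So F validates K, D, T, S4; S5 would additionally require R to be Euclidean. The strongest is S4.

S4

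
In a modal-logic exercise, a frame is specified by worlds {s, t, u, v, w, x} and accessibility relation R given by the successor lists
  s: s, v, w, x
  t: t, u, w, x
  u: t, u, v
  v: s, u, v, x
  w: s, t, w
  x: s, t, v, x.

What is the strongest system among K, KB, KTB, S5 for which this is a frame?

Symmetric (axiom B): yes — every pair in R has its reverse in R.
Reflexive (axiom T): yes — every world is R-related to itself.
Euclidean (axiom 5): no — s R v and s R w, but not v R w.
So F validates K, KB, KTB; S5 would additionally require R to be Euclidean. The strongest is KTB.

KTB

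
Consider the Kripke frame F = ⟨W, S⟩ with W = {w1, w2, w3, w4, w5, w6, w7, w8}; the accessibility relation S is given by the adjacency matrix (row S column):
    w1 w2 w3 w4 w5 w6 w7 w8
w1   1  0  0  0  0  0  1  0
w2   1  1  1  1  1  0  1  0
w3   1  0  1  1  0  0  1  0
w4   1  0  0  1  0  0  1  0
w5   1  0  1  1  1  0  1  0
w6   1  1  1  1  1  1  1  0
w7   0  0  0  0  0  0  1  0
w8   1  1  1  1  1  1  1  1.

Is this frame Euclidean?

Euclidean: no — w2 S w1 and w2 S w3, but not w1 S w3.

No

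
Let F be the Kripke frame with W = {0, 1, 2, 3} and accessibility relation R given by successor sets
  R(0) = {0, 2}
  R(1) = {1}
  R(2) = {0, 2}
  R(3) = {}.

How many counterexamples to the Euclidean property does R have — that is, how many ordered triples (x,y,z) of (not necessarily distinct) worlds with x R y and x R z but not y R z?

0

R is Euclidean; there are no such tuples.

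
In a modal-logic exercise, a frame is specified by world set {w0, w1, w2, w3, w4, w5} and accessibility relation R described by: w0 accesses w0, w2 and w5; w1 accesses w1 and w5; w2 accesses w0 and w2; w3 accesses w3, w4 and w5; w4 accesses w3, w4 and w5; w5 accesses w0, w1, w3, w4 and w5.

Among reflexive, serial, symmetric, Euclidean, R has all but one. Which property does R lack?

Euclidean

Reflexive: yes — every world is R-related to itself.
Serial: yes — every world has a successor (e.g. w0 R w0).
Symmetric: yes — every pair in R has its reverse in R.
Euclidean: no — w0 R w2 and w0 R w5, but not w2 R w5.
Only Euclidean fails.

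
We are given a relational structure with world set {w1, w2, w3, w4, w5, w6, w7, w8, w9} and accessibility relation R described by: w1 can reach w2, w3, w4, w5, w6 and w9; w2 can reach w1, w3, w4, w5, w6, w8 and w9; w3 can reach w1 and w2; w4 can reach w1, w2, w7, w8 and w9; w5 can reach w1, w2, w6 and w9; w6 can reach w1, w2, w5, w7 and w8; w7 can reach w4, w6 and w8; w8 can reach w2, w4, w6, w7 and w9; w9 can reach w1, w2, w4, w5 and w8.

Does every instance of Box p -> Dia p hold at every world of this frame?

The schema D characterises exactly the serial frames.
Serial: yes — every world has a successor (e.g. w1 R w2).

Yes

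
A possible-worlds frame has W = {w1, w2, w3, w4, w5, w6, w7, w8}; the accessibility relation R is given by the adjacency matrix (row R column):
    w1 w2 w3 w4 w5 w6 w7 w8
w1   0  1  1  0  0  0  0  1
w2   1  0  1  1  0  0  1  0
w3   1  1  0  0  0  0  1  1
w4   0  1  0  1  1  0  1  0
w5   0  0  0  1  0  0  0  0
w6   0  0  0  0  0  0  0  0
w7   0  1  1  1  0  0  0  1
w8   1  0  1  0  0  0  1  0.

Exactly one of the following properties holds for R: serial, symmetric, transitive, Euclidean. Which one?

symmetric

Serial: no — w6 has no R-successor.
Symmetric: yes — every pair in R has its reverse in R.
Transitive: no — w1 R w2 and w2 R w4, but not w1 R w4.
Euclidean: no — w1 R w2 and w1 R w8, but not w2 R w8.
Only symmetric holds.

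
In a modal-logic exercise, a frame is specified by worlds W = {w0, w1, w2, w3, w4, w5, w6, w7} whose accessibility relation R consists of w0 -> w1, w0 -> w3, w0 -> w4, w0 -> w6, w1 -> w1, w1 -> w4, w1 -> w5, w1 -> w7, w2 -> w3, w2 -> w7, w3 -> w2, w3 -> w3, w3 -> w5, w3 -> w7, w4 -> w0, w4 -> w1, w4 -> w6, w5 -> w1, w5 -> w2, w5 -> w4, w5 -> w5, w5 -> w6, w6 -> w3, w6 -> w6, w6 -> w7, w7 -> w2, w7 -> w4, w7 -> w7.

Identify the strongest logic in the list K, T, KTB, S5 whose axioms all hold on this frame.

K

Reflexive (axiom T): no — w0 is not related to itself.
Symmetric (axiom B): no — w0 R w1 but not w1 R w0.
Euclidean (axiom 5): no — w0 R w1 and w0 R w3, but not w1 R w3.
So F validates K; T would additionally require R to be reflexive. The strongest is K.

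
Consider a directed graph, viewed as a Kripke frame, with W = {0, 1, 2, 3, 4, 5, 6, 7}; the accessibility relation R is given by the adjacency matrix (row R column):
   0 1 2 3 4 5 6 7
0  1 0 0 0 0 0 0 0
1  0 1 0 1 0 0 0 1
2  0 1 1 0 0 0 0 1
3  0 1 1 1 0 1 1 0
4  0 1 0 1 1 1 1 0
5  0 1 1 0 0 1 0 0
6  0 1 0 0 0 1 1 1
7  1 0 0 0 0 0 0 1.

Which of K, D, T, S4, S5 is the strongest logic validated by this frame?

Serial (axiom D): yes — every world has a successor (e.g. 0 R 0).
Reflexive (axiom T): yes — every world is R-related to itself.
Transitive (axiom 4): no — 1 R 3 and 3 R 2, but not 1 R 2.
Euclidean (axiom 5): no — 1 R 3 and 1 R 7, but not 3 R 7.
So F validates K, D, T; S4 would additionally require R to be transitive. The strongest is T.

T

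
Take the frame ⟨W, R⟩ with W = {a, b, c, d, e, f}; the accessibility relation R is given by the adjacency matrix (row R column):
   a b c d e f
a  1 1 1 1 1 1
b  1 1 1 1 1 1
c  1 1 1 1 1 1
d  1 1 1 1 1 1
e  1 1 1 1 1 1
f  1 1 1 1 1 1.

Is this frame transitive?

Yes

Transitive: yes — every two-step R-path is closed by a direct edge.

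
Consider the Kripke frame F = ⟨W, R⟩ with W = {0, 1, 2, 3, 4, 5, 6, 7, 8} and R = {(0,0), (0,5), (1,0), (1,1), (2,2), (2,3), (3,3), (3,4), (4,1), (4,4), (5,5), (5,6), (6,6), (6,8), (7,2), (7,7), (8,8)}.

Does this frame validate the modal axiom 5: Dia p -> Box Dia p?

No

The schema 5 characterises exactly the Euclidean frames.
Euclidean: no — 0 R 5 and 0 R 0, but not 5 R 0.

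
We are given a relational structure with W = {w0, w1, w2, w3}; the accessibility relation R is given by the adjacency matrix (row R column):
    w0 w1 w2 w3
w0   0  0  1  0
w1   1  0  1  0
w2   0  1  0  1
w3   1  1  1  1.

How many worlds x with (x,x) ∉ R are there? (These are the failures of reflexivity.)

Enumerating: w0, w1, w2.

3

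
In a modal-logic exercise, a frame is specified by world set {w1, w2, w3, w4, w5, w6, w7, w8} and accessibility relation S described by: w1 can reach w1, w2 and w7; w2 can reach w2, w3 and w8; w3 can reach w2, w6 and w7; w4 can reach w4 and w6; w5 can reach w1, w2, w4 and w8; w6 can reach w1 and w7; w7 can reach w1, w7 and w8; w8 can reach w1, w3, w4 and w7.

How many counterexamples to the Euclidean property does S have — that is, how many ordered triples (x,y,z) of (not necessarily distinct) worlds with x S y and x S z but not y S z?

Enumerating: (w1,w2,w1), (w1,w2,w7), (w1,w7,w2), (w2,w3,w3), (w2,w3,w8), (w2,w8,w2), (w2,w8,w8), (w3,w2,w6), (w3,w2,w7), (w3,w6,w2), (w3,w6,w6), (w3,w7,w2), … and 24 more.
Total: 36.

36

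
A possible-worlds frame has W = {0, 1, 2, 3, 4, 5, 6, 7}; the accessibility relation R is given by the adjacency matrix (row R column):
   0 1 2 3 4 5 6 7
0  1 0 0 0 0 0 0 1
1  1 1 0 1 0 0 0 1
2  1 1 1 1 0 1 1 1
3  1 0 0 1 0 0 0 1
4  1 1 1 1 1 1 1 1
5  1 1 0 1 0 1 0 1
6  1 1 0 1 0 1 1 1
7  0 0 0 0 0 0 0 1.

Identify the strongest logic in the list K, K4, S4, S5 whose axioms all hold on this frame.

S4

Transitive (axiom 4): yes — every two-step R-path is closed by a direct edge.
Reflexive (axiom T): yes — every world is R-related to itself.
Euclidean (axiom 5): no — 1 R 0 and 1 R 3, but not 0 R 3.
So F validates K, K4, S4; S5 would additionally require R to be Euclidean. The strongest is S4.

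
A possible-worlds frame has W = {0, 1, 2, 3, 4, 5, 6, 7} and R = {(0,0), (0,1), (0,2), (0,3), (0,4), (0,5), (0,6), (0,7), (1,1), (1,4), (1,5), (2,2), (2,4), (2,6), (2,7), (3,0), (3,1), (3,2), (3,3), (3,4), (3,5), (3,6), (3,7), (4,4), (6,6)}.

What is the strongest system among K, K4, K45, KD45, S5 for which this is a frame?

Transitive (axiom 4): yes — every two-step R-path is closed by a direct edge.
Euclidean (axiom 5): no — 0 R 1 and 0 R 2, but not 1 R 2.
Serial (axiom D): no — 5 has no R-successor.
Reflexive (axiom T): no — 5 is not related to itself.
So F validates K, K4; K45 would additionally require R to be Euclidean. The strongest is K4.

K4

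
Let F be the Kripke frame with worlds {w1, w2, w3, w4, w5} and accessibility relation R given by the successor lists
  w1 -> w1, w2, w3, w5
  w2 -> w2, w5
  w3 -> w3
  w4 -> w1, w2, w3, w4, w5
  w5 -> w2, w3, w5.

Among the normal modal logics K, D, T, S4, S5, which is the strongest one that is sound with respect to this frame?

T

Serial (axiom D): yes — every world has a successor (e.g. w1 R w1).
Reflexive (axiom T): yes — every world is R-related to itself.
Transitive (axiom 4): no — w2 R w5 and w5 R w3, but not w2 R w3.
Euclidean (axiom 5): no — w1 R w2 and w1 R w3, but not w2 R w3.
So F validates K, D, T; S4 would additionally require R to be transitive. The strongest is T.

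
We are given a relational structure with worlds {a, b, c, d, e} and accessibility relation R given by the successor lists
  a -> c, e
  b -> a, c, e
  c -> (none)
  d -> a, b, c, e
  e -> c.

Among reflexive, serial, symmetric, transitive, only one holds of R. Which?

Reflexive: no — a is not related to itself.
Serial: no — c has no R-successor.
Symmetric: no — a R c but not c R a.
Transitive: yes — every two-step R-path is closed by a direct edge.
Only transitive holds.

transitive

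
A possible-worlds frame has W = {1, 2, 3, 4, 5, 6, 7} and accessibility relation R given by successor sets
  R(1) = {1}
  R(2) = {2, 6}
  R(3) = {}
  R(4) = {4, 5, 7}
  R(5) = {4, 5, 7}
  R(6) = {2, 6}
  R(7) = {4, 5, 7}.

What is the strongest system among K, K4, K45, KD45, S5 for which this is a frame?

K45

Transitive (axiom 4): yes — every two-step R-path is closed by a direct edge.
Euclidean (axiom 5): yes — any two successors of a common world are R-related.
Serial (axiom D): no — 3 has no R-successor.
Reflexive (axiom T): no — 3 is not related to itself.
So F validates K, K4, K45; KD45 would additionally require R to be serial. The strongest is K45.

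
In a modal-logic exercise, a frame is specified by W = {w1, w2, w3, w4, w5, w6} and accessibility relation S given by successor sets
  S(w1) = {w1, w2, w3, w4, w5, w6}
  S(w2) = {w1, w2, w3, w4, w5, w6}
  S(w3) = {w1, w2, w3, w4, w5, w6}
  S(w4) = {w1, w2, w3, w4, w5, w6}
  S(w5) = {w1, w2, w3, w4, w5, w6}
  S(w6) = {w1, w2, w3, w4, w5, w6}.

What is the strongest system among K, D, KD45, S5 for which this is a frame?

S5

Serial (axiom D): yes — every world has a successor (e.g. w1 S w1).
Euclidean (axiom 5): yes — any two successors of a common world are S-related.
Transitive (axiom 4): yes — every two-step S-path is closed by a direct edge.
Reflexive (axiom T): yes — every world is S-related to itself.
So F validates K, D, KD45, S5. The strongest is S5.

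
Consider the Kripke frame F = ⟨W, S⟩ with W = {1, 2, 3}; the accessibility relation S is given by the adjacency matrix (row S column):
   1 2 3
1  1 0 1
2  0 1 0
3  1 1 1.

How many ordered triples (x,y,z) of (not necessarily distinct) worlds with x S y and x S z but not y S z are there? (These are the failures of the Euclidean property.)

Enumerating: (3,1,2), (3,2,1), (3,2,3).

3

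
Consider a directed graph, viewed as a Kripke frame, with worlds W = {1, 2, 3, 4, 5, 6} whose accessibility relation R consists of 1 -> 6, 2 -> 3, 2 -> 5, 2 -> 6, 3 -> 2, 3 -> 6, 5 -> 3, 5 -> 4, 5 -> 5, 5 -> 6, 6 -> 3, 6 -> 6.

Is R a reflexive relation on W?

Reflexive: no — 1 is not related to itself.

No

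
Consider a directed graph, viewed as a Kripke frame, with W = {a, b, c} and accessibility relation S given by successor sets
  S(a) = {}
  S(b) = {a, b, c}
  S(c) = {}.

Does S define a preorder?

Reflexive: no — a is not related to itself.
Transitive: yes — every two-step S-path is closed by a direct edge.
So S is not a preorder.

No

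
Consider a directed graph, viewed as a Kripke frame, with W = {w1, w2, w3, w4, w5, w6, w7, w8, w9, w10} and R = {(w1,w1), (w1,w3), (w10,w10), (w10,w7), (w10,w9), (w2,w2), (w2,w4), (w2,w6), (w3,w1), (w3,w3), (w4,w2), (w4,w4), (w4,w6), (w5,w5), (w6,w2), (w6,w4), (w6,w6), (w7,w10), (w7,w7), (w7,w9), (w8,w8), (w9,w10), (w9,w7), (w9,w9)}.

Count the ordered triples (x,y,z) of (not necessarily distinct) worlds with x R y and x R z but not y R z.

R is Euclidean; there are no such tuples.

0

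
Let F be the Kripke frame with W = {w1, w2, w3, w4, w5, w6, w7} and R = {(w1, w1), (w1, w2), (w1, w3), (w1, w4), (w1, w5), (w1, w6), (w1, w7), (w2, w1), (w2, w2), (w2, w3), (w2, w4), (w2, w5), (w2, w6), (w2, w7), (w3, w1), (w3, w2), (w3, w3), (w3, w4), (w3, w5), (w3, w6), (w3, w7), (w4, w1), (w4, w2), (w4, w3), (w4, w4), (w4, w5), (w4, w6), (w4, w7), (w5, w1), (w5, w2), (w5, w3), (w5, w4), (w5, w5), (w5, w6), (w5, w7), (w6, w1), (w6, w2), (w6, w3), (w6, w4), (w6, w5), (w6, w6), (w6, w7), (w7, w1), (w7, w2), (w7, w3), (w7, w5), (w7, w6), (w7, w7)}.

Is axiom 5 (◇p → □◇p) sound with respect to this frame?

Axiom 5 corresponds to the accessibility relation being Euclidean.
Euclidean: no — w1 R w7 and w1 R w4, but not w7 R w4.

No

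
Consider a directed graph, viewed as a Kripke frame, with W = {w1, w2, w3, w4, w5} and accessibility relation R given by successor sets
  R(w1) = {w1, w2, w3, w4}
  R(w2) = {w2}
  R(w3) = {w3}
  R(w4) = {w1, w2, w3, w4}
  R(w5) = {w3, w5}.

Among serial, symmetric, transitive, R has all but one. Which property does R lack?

Serial: yes — every world has a successor (e.g. w1 R w1).
Symmetric: no — w1 R w2 but not w2 R w1.
Transitive: yes — every two-step R-path is closed by a direct edge.
Only symmetric fails.

symmetric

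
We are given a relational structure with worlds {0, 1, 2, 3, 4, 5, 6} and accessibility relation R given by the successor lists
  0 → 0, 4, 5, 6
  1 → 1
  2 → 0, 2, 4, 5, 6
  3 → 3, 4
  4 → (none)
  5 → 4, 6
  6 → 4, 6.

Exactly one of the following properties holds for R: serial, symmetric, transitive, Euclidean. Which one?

Serial: no — 4 has no R-successor.
Symmetric: no — 0 R 4 but not 4 R 0.
Transitive: yes — every two-step R-path is closed by a direct edge.
Euclidean: no — 0 R 4 and 0 R 5, but not 4 R 5.
Only transitive holds.

transitive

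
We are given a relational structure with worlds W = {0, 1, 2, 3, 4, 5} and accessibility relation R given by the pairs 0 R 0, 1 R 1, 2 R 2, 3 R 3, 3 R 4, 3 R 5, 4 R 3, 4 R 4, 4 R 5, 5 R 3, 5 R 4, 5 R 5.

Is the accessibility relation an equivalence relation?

Reflexive: yes — every world is R-related to itself.
Symmetric: yes — every pair in R has its reverse in R.
Transitive: yes — every two-step R-path is closed by a direct edge.
So R is an equivalence relation.

Yes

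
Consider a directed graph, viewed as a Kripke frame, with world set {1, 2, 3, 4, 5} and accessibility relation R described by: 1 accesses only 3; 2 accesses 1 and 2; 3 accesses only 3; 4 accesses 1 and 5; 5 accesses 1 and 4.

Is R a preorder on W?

No

Reflexive: no — 1 is not related to itself.
Transitive: no — 2 R 1 and 1 R 3, but not 2 R 3.
So R is not a preorder.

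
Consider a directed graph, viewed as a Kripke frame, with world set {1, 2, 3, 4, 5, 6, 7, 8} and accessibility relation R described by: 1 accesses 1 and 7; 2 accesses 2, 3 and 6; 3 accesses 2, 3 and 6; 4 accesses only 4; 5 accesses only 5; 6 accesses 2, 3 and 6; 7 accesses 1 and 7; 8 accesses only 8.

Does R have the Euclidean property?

Yes

Euclidean: yes — any two successors of a common world are R-related.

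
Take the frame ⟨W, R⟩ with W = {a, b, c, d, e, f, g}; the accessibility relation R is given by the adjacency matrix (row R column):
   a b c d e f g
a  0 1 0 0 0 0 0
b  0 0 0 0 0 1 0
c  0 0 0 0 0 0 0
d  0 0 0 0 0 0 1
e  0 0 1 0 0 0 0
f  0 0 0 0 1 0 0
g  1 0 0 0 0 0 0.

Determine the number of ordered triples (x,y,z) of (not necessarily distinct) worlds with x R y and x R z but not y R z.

Enumerating: (a,b,b), (b,f,f), (d,g,g), (e,c,c), (f,e,e), (g,a,a).

6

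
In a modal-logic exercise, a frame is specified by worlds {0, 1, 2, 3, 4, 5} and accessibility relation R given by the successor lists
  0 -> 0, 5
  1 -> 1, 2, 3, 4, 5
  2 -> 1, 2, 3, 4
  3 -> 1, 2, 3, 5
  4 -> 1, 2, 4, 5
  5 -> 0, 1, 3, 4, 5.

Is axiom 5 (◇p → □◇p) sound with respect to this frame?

No

The schema 5 characterises exactly the Euclidean frames.
Euclidean: no — 1 R 2 and 1 R 5, but not 2 R 5.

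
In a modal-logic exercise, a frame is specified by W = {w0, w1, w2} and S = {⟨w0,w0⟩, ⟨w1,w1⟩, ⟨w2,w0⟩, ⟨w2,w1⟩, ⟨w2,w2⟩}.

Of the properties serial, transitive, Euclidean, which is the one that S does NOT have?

Serial: yes — every world has a successor (e.g. w0 S w0).
Transitive: yes — every two-step S-path is closed by a direct edge.
Euclidean: no — w2 S w0 and w2 S w1, but not w0 S w1.
Only Euclidean fails.

Euclidean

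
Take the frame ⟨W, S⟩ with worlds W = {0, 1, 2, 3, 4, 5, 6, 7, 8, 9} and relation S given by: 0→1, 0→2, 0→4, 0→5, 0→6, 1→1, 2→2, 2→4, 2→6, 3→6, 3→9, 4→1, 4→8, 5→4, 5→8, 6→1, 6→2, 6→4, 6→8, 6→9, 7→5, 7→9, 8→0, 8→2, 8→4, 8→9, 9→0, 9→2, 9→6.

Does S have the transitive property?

No

Transitive: no — 0 S 4 and 4 S 8, but not 0 S 8.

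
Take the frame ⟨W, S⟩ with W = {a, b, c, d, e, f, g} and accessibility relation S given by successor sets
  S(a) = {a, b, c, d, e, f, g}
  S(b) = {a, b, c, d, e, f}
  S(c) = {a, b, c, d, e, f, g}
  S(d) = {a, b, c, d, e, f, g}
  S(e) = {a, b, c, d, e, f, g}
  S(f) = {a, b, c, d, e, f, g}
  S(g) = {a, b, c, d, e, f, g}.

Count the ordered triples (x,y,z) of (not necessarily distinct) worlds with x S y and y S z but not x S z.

5

Enumerating: (b,a,g), (b,c,g), (b,d,g), (b,e,g), (b,f,g).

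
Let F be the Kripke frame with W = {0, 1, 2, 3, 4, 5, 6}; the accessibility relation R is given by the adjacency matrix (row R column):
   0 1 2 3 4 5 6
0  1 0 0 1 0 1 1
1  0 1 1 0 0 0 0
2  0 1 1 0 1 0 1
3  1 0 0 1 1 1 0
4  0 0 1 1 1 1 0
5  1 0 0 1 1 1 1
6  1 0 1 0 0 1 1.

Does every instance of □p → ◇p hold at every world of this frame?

Yes

The schema D characterises exactly the serial frames.
Serial: yes — every world has a successor (e.g. 0 R 0).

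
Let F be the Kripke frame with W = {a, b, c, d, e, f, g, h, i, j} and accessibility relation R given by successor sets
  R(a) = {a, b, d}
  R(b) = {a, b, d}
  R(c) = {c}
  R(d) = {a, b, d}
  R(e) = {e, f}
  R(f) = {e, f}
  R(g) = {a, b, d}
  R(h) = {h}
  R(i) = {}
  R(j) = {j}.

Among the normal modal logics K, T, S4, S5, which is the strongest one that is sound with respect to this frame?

Reflexive (axiom T): no — g is not related to itself.
Transitive (axiom 4): yes — every two-step R-path is closed by a direct edge.
Euclidean (axiom 5): yes — any two successors of a common world are R-related.
So F validates K; T would additionally require R to be reflexive. The strongest is K.

K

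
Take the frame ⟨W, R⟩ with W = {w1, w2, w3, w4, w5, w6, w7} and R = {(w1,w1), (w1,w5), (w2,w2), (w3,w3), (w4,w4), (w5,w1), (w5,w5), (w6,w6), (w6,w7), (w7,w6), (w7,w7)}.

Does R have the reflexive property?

Yes

Reflexive: yes — every world is R-related to itself.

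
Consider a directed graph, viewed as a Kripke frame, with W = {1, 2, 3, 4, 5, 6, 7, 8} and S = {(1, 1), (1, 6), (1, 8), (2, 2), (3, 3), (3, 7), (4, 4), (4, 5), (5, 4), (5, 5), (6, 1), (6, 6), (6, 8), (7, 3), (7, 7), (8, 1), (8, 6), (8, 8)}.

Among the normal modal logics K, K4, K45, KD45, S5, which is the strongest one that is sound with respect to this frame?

Transitive (axiom 4): yes — every two-step S-path is closed by a direct edge.
Euclidean (axiom 5): yes — any two successors of a common world are S-related.
Serial (axiom D): yes — every world has a successor (e.g. 1 S 1).
Reflexive (axiom T): yes — every world is S-related to itself.
So F validates K, K4, K45, KD45, S5. The strongest is S5.

S5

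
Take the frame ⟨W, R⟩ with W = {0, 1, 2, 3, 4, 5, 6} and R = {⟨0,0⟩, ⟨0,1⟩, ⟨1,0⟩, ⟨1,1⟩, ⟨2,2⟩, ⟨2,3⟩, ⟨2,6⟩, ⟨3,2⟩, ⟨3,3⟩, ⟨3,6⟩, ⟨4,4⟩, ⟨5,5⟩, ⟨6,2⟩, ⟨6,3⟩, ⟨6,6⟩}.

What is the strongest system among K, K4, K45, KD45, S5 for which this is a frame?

S5

Transitive (axiom 4): yes — every two-step R-path is closed by a direct edge.
Euclidean (axiom 5): yes — any two successors of a common world are R-related.
Serial (axiom D): yes — every world has a successor (e.g. 0 R 0).
Reflexive (axiom T): yes — every world is R-related to itself.
So F validates K, K4, K45, KD45, S5. The strongest is S5.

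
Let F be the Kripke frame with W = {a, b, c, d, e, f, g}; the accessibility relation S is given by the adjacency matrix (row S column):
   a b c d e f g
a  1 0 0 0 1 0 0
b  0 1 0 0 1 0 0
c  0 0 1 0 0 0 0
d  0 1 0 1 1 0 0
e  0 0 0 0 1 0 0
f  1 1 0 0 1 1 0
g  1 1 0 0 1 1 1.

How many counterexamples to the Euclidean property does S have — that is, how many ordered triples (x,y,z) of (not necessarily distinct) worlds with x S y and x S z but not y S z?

23

Enumerating: (a,e,a), (b,e,b), (d,b,d), (d,e,b), (d,e,d), (f,a,b), (f,a,f), (f,b,a), (f,b,f), (f,e,a), (f,e,b), (f,e,f), … and 11 more.
Total: 23.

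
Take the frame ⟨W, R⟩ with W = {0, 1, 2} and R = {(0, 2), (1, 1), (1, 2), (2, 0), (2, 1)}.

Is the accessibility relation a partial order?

Reflexive: no — 0 is not related to itself.
Transitive: no — 0 R 2 and 2 R 1, but not 0 R 1.
Antisymmetric: no — 0 R 2 and 2 R 0 with 0 ≠ 2.
So R is not a partial order.

No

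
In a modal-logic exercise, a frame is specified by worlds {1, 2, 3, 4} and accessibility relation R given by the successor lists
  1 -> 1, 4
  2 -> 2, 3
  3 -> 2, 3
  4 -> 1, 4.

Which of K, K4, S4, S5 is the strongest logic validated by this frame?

Transitive (axiom 4): yes — every two-step R-path is closed by a direct edge.
Reflexive (axiom T): yes — every world is R-related to itself.
Euclidean (axiom 5): yes — any two successors of a common world are R-related.
So F validates K, K4, S4, S5. The strongest is S5.

S5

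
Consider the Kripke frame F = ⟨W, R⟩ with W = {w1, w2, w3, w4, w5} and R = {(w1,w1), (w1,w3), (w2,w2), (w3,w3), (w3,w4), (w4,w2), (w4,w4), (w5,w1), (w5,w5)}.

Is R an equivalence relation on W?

No

Reflexive: yes — every world is R-related to itself.
Symmetric: no — w1 R w3 but not w3 R w1.
Transitive: no — w1 R w3 and w3 R w4, but not w1 R w4.
So R is not an equivalence relation.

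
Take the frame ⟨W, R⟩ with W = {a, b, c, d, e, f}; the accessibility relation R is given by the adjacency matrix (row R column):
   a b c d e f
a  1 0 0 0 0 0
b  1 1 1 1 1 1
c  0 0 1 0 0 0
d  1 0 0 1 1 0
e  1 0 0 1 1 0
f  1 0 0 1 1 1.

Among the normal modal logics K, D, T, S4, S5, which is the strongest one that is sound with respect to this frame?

S4

Serial (axiom D): yes — every world has a successor (e.g. a R a).
Reflexive (axiom T): yes — every world is R-related to itself.
Transitive (axiom 4): yes — every two-step R-path is closed by a direct edge.
Euclidean (axiom 5): no — b R a and b R c, but not a R c.
So F validates K, D, T, S4; S5 would additionally require R to be Euclidean. The strongest is S4.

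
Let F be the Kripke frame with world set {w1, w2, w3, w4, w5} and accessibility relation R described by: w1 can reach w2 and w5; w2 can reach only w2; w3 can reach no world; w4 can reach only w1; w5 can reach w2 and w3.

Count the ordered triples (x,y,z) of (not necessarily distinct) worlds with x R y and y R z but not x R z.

3

Enumerating: (w1,w5,w3), (w4,w1,w2), (w4,w1,w5).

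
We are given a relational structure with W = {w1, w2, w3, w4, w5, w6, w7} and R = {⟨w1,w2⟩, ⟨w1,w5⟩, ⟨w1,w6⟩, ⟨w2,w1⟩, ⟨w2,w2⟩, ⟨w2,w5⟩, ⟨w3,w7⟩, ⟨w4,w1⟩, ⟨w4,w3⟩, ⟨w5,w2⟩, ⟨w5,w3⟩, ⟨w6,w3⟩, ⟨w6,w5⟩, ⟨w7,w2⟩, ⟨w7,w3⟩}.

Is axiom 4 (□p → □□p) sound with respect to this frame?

Axiom 4 corresponds to the accessibility relation being transitive.
Transitive: no — w1 R w5 and w5 R w3, but not w1 R w3.

No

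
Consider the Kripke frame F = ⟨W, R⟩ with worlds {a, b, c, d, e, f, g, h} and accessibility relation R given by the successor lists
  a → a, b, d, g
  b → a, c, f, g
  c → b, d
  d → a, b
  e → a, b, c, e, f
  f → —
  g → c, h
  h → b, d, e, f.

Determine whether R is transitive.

Transitive: no — a R b and b R c, but not a R c.

No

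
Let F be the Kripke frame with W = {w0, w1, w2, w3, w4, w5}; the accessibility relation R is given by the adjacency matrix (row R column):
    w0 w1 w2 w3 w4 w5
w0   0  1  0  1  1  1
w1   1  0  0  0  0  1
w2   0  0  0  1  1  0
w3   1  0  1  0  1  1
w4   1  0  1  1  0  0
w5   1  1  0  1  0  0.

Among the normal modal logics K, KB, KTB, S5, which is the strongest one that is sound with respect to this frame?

Symmetric (axiom B): yes — every pair in R has its reverse in R.
Reflexive (axiom T): no — w0 is not related to itself.
Euclidean (axiom 5): no — w0 R w1 and w0 R w3, but not w1 R w3.
So F validates K, KB; KTB would additionally require R to be reflexive. The strongest is KB.

KB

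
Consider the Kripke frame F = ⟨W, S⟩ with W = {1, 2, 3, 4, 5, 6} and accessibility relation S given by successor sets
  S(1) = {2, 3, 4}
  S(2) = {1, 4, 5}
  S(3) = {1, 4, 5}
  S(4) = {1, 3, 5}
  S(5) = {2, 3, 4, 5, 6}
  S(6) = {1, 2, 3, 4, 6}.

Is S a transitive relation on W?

Transitive: no — 1 S 2 and 2 S 5, but not 1 S 5.

No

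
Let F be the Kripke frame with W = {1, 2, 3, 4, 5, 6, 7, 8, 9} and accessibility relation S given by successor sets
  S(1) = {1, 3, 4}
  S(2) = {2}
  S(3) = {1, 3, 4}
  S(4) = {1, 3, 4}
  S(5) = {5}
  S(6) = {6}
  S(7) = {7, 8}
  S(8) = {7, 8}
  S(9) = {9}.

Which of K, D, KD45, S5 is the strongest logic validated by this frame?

S5

Serial (axiom D): yes — every world has a successor (e.g. 1 S 1).
Euclidean (axiom 5): yes — any two successors of a common world are S-related.
Transitive (axiom 4): yes — every two-step S-path is closed by a direct edge.
Reflexive (axiom T): yes — every world is S-related to itself.
So F validates K, D, KD45, S5. The strongest is S5.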